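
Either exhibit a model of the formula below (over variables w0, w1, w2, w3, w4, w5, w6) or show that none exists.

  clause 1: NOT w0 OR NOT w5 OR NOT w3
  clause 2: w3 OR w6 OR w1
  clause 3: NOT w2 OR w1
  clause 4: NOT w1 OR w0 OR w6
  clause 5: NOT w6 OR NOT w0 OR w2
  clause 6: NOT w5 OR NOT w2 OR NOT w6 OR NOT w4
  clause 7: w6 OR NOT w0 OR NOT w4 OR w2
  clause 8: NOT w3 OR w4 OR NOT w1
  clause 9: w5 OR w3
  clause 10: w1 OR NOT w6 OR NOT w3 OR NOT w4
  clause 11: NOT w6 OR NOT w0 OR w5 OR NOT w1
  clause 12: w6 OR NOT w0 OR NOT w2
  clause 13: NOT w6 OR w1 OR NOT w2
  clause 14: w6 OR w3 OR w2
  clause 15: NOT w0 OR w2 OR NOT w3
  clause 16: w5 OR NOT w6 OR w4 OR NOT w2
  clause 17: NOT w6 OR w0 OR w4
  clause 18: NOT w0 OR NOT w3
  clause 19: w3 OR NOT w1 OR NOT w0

Suppose w2 = false.
Suppose w6 = true.
From the singleton clause (NOT w0), w0 = false.
From the singleton clause (w4), w4 = true.
Suppose w5 = false.
From the singleton clause (w3), w3 = true.
From the singleton clause (w1), w1 = true.
Every clause now holds.

w0: false,  w1: true,  w2: false,  w3: true,  w4: true,  w5: false,  w6: true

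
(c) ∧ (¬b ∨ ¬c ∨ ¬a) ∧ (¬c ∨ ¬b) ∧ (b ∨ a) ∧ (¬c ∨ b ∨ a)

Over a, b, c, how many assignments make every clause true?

1

There are 2^3 = 8 truth assignments over (a, b, c).
Split on b. With b = True, the clauses containing b are satisfied and ¬b drops from the rest; 0 of the 2^2 = 4 assignments to the other variables satisfy what remains.
With b = False, by the same count on the reduced clause set, 1 assignment works.
Total: 0 + 1 = 1.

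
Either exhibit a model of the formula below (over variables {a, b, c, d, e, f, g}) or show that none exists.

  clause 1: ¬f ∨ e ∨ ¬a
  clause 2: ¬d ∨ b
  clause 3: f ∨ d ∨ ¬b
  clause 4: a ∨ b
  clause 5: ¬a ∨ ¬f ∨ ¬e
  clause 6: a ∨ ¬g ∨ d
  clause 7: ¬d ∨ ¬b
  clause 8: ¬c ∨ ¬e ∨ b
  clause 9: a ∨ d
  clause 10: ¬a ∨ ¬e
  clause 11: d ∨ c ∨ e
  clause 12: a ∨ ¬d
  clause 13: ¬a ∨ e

Suppose d = False.
From the singleton clause (a), a = True.
From the singleton clause (¬e), e = False.
But (e) is also a unit clause — contradiction.
Backtrack on d: now try d = True.
From the singleton clause (b), b = True.
But (¬b) is also a unit clause — contradiction.
Both values of d lead to a conflict.

UNSATISFIABLE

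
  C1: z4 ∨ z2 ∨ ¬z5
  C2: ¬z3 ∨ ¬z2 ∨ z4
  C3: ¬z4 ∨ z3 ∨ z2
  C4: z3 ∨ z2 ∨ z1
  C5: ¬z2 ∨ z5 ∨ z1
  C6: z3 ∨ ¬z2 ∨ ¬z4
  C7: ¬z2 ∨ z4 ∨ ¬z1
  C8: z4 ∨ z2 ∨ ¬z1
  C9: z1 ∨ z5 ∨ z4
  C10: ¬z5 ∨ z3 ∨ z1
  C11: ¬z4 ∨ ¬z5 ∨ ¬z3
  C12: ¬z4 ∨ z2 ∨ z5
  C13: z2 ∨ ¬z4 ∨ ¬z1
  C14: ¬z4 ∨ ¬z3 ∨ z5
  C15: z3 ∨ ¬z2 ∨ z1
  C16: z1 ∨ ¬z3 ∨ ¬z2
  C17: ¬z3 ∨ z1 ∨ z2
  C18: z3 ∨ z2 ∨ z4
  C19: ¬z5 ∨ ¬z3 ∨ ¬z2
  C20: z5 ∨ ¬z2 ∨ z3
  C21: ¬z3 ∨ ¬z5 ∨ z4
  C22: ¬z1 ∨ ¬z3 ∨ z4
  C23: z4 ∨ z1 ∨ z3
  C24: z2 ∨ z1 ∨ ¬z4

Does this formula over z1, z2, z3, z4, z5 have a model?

Case z4 = True:
Case z3 = True:
Unit clause (¬z5) forces z5 = False.
Now (z5) is unsatisfied and unit — conflict.
So z3 must be the other value — set z3 = False.
Unit clause (z2) forces z2 = True.
Now (¬z2) is unsatisfied and unit — conflict.
Either choice for z3 ends in contradiction.
So z4 must be the other value — set z4 = False.
Case z2 = True:
Unit clause (¬z3) forces z3 = False.
Unit clause (¬z1) forces z1 = False.
Now (z1) is unsatisfied and unit — conflict.
So z2 must be the other value — set z2 = False.
Unit clause (¬z5) forces z5 = False.
Unit clause (¬z1) forces z1 = False.
Now (z1) is unsatisfied and unit — conflict.
Either choice for z2 ends in contradiction.
Either choice for z4 ends in contradiction.
No assignment satisfies every clause.

Unsatisfiable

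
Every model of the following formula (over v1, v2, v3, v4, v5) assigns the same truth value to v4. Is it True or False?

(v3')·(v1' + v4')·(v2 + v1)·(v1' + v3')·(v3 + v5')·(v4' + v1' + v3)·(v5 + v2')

False

Suppose v4 = 1.
Unit clause (v3') forces v3 = 0.
Unit clause (v1') forces v1 = 0.
Unit clause (v2) forces v2 = 1.
Unit clause (v5') forces v5 = 0.
Now (v5) is unsatisfied and unit — conflict.
So every satisfying assignment has v4 = False.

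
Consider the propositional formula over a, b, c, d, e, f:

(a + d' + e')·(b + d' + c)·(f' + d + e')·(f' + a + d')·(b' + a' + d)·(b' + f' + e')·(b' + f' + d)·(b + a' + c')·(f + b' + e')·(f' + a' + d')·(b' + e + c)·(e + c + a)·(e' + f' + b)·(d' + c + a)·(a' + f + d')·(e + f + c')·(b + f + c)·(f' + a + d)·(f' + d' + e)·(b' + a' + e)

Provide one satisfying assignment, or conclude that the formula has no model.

a ↦ 0; b ↦ 0; c ↦ 1; d ↦ 0; e ↦ 1; f ↦ 0

Suppose a = 0.
Suppose d = 0.
Unit clause (f') forces f = 0.
Suppose b = 0.
Unit clause (c) forces c = 1.
Unit clause (e) forces e = 1.
This assignment satisfies each clause.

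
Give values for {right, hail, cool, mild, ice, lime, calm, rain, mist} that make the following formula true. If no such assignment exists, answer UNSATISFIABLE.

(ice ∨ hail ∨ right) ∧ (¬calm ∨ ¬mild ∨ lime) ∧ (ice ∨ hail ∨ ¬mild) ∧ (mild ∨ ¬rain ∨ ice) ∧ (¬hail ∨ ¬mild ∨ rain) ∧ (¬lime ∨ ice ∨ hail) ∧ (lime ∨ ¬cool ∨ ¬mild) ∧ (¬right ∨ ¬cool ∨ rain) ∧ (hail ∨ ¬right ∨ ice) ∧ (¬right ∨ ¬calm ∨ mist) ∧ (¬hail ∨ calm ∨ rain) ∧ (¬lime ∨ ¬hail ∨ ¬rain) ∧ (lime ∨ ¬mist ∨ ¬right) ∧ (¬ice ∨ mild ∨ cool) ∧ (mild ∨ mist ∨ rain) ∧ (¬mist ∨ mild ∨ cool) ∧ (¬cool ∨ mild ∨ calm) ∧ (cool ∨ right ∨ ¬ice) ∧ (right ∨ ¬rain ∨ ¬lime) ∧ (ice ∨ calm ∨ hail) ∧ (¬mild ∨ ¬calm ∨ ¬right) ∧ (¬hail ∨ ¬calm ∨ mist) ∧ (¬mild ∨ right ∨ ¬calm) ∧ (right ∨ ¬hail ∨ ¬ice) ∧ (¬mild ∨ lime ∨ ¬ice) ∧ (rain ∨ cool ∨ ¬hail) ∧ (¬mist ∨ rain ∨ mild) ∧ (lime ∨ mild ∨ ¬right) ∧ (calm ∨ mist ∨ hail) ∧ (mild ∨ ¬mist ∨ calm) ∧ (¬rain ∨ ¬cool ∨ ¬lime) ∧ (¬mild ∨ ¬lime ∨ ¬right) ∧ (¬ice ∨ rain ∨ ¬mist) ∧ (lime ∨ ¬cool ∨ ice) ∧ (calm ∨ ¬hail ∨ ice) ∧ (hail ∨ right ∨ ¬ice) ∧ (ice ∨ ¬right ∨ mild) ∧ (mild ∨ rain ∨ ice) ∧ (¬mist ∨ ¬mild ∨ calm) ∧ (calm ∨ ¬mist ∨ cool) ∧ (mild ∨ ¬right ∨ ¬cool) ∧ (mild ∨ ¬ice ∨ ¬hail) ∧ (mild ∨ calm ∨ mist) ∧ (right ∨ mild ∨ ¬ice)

Branch on ice: set ice = True.
Branch on mild: set mild = True.
From the singleton clause (lime), lime = True.
From the singleton clause (¬right), right = False.
From the singleton clause (cool), cool = True.
From the singleton clause (¬rain), rain = False.
From the singleton clause (¬hail), hail = False.
But (hail) is also a unit clause — contradiction.
Backtrack on mild: now try mild = False.
From the singleton clause (cool), cool = True.
From the singleton clause (calm), calm = True.
From the singleton clause (¬right), right = False.
But (right) is also a unit clause — contradiction.
Both values of mild lead to a conflict.
Backtrack on ice: now try ice = False.
Branch on hail: set hail = True.
From the singleton clause (calm), calm = True.
From the singleton clause (mist), mist = True.
Branch on mild: set mild = False.
From the singleton clause (¬rain), rain = False.
But (rain) is also a unit clause — contradiction.
Backtrack on mild: now try mild = True.
From the singleton clause (lime), lime = True.
From the singleton clause (rain), rain = True.
But (¬rain) is also a unit clause — contradiction.
Both values of mild lead to a conflict.
Backtrack on hail: now try hail = False.
From the singleton clause (right), right = True.
But (¬right) is also a unit clause — contradiction.
Both values of hail lead to a conflict.
Both values of ice lead to a conflict.

UNSATISFIABLE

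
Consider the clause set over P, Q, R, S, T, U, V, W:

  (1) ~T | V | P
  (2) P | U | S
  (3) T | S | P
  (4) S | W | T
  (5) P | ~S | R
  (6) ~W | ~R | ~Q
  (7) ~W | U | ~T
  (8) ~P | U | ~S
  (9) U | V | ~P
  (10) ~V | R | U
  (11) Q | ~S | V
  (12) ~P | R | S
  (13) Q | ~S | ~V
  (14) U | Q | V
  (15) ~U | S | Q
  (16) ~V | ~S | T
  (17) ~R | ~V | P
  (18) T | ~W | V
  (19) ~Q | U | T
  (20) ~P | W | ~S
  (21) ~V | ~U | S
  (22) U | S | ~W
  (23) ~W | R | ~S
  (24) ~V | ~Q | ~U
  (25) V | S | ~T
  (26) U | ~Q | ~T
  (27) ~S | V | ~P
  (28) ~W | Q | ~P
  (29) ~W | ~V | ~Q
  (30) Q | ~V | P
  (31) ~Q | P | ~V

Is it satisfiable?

Yes, satisfiable

Case T = 1:
Case V = 1:
Case W = 0:
Case R = 1:
The clause (P) is unit, so P = 1.
The clause (~S) is unit, so S = 0.
The clause (~U) is unit, so U = 0.
The clause (~Q) is unit, so Q = 0.
This assignment satisfies each clause.
A satisfying assignment: P=1; Q=0; R=1; S=0; T=1; U=0; V=1; W=0.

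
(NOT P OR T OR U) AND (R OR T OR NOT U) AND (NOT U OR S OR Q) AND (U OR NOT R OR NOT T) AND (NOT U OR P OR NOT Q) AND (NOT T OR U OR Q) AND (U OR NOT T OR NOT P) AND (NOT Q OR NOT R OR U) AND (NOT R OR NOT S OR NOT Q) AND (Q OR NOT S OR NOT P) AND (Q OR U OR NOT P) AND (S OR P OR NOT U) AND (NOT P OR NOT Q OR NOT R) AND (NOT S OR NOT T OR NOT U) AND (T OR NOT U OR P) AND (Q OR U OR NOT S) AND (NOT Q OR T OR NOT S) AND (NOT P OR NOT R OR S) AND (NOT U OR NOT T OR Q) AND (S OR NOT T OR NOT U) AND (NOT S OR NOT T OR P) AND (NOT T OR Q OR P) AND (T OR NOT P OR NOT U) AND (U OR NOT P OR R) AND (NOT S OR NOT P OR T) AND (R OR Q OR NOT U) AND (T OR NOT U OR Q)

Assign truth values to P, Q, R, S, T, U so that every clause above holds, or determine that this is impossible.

Try P = false.
Try U = false.
Try R = false.
Try T = false.
Try Q = true.
The clause (NOT S) is unit, so S = false.
All clauses are satisfied.

P=false,  Q=true,  R=false,  S=false,  T=false,  U=false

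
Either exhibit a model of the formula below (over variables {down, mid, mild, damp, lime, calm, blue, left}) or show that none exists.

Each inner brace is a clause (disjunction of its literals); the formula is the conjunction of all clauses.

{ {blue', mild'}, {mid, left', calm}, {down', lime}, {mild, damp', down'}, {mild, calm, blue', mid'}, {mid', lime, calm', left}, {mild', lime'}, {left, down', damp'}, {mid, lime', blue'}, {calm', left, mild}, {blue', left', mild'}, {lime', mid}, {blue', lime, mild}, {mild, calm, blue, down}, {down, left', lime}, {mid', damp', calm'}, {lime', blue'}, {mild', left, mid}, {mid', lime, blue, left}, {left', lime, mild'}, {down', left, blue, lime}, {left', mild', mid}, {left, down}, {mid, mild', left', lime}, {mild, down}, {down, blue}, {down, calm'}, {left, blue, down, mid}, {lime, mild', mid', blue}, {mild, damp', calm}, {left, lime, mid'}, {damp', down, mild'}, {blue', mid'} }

Suppose blue = 0.
(down) alone gives down = 1.
(lime) alone gives lime = 1.
(mild') alone gives mild = 0.
(damp') alone gives damp = 0.
(mid) alone gives mid = 1.
Suppose calm = 1.
(left) alone gives left = 1.
This assignment satisfies each clause.

down: 1; mid: 1; mild: 0; damp: 0; lime: 1; calm: 1; blue: 0; left: 1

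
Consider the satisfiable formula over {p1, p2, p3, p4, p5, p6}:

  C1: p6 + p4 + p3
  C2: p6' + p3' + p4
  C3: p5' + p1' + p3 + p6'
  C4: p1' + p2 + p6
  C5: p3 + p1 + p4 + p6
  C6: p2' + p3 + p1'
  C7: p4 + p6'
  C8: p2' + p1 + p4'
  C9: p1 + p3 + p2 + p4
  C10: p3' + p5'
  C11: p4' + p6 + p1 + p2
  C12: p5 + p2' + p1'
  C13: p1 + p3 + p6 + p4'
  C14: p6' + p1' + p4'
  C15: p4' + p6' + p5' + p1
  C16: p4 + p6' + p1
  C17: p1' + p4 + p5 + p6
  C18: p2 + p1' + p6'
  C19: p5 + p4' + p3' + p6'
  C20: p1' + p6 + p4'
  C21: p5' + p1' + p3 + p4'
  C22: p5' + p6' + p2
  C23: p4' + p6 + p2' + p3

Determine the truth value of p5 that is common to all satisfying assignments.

Suppose p5 = 1.
From the singleton clause (p3'), p3 = 0.
Try p6 = 1.
From the singleton clause (p1'), p1 = 0.
From the singleton clause (p4), p4 = 1.
Now (p4') is unsatisfied and unit — conflict.
That branch fails; take p6 = 0 instead.
From the singleton clause (p4), p4 = 1.
From the singleton clause (p1), p1 = 1.
Now (p1') is unsatisfied and unit — conflict.
Both values of p6 lead to a conflict.
So every satisfying assignment has p5 = False.

False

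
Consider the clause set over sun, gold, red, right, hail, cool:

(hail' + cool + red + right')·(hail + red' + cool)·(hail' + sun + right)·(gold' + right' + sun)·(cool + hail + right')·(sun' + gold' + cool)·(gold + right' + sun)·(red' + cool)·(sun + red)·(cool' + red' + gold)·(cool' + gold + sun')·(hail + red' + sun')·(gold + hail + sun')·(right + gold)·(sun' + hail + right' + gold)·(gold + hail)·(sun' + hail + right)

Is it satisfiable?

Suppose red = 0.
Unit clause (sun) forces sun = 1.
Suppose gold = 1.
Unit clause (cool) forces cool = 1.
Suppose hail = 0.
Unit clause (right) forces right = 1.
All clauses are satisfied.
A satisfying assignment: sun=1; gold=1; red=0; right=1; hail=0; cool=1.

Yes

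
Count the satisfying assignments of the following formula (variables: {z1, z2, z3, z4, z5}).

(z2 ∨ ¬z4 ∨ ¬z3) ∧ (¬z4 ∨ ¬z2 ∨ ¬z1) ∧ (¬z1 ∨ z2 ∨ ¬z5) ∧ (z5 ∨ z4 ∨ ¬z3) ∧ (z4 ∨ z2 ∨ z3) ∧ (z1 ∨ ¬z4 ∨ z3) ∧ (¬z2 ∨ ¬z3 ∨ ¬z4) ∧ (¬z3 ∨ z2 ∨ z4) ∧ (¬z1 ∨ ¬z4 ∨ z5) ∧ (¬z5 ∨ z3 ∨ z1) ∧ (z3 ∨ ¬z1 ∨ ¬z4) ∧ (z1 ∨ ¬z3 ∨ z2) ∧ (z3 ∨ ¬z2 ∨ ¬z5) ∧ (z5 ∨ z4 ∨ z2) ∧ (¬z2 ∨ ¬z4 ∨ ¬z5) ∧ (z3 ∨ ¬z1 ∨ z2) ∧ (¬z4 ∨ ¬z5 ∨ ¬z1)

4

There are 2^5 = 32 truth assignments over (z1, z2, z3, z4, z5).
Split on z3. With z3 = True, the clauses containing z3 are satisfied and ¬z3 drops from the rest; 2 of the 2^4 = 16 assignments to the other variables satisfy what remains.
With z3 = False, by the same count on the reduced clause set, 2 assignments work.
(One model: z1=F, z2=T, z3=F, z4=F, z5=F.)
Total: 2 + 2 = 4.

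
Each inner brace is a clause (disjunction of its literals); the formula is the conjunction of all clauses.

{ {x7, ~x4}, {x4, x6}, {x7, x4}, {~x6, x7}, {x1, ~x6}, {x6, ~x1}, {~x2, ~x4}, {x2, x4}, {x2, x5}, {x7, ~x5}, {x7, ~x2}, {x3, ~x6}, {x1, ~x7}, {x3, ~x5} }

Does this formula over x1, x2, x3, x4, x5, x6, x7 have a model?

Yes, satisfiable

Branch on x7: set x7 = 1.
(x1) alone gives x1 = 1.
(x6) alone gives x6 = 1.
(x3) alone gives x3 = 1.
Branch on x2: set x2 = 1.
(~x4) alone gives x4 = 0.
All clauses hold; x5 can take either value.
A satisfying assignment: x1: 1; x2: 1; x3: 1; x4: 0; x5: 1; x6: 1; x7: 1.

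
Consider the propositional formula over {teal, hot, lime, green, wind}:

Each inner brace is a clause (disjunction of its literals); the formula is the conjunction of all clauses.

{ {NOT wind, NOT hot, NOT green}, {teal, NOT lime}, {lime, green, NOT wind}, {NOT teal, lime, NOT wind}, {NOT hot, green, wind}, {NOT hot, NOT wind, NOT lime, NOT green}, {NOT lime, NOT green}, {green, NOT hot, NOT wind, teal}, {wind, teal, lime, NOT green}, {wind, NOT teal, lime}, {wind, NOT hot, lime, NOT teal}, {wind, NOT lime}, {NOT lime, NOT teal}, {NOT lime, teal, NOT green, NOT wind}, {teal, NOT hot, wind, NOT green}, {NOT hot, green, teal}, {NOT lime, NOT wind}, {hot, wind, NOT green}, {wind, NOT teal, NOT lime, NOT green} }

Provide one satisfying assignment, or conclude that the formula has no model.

Try teal = false.
Unit clause (NOT lime) forces lime = false.
Try green = true.
Unit clause (wind) forces wind = true.
Unit clause (NOT hot) forces hot = false.
This assignment satisfies each clause.

teal: false; hot: false; lime: false; green: true; wind: true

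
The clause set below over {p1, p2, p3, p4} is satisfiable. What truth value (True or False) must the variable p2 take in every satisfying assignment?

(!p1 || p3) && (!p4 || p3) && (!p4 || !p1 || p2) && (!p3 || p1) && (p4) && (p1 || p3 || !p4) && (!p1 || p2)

True

Suppose p2 = false.
The clause (p4) is unit, so p4 = true.
The clause (p3) is unit, so p3 = true.
The clause (!p1) is unit, so p1 = false.
Now (p1) is unsatisfied and unit — conflict.
So every satisfying assignment has p2 = True.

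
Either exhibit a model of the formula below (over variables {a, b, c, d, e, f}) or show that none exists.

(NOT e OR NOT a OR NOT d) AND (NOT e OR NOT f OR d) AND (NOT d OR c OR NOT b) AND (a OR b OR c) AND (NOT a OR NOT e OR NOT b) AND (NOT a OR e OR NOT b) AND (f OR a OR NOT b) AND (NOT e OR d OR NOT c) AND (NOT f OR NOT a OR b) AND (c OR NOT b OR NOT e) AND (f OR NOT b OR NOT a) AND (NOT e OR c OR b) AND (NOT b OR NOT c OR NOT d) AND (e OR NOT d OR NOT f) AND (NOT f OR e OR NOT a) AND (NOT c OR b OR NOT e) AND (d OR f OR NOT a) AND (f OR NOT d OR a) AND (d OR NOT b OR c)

a: false, b: true, c: true, d: false, e: false, f: true

Try e = false.
Try a = false.
Try b = true.
From the singleton clause (f), f = true.
From the singleton clause (NOT d), d = false.
From the singleton clause (c), c = true.
Every clause now holds.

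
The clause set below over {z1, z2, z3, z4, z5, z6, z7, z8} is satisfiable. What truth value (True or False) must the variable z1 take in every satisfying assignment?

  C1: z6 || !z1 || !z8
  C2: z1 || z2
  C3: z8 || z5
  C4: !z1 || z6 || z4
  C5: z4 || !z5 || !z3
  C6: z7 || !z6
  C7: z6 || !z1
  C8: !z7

False

Suppose z1 = true.
Unit clause (z6) forces z6 = true.
Unit clause (z7) forces z7 = true.
But (!z7) is also a unit clause — contradiction.
So every satisfying assignment has z1 = False.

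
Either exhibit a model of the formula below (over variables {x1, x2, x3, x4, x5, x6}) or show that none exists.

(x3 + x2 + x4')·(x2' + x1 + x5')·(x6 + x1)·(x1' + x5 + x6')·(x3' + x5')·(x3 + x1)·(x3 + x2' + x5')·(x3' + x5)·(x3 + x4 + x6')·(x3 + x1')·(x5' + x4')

Try x6 = 1.
Try x1 = 0.
From the singleton clause (x3), x3 = 1.
From the singleton clause (x5'), x5 = 0.
That conflicts with the unit clause (x5).
Backtrack on x1: now try x1 = 1.
From the singleton clause (x5), x5 = 1.
From the singleton clause (x3'), x3 = 0.
That conflicts with the unit clause (x3).
Either choice for x1 ends in contradiction.
Backtrack on x6: now try x6 = 0.
From the singleton clause (x1), x1 = 1.
From the singleton clause (x3), x3 = 1.
From the singleton clause (x5'), x5 = 0.
That conflicts with the unit clause (x5).
Either choice for x6 ends in contradiction.

UNSATISFIABLE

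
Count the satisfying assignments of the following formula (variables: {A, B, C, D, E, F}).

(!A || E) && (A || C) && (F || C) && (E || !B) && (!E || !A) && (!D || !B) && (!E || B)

6

There are 2^6 = 64 truth assignments over (A, B, C, D, E, F).
Split on D. With D = true, the clauses containing D are satisfied and !D drops from the rest; 2 of the 2^5 = 32 assignments to the other variables satisfy what remains.
With D = false, by the same count on the reduced clause set, 4 assignments work.
(One model: A=F, B=F, C=T, D=F, E=F, F=F.)
Total: 2 + 4 = 6.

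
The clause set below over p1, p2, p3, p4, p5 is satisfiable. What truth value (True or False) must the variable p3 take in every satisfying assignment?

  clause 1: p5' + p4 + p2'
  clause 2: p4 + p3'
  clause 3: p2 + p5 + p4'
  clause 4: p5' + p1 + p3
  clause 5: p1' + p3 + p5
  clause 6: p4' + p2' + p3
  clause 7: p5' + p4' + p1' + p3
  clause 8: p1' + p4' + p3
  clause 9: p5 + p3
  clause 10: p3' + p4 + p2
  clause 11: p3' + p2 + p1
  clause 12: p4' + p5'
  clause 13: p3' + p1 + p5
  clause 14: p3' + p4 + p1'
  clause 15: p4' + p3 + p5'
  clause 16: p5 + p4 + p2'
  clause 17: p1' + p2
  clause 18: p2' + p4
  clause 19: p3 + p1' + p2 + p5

Suppose p3 = 0.
From the singleton clause (p5), p5 = 1.
From the singleton clause (p1), p1 = 1.
From the singleton clause (p4'), p4 = 0.
From the singleton clause (p2'), p2 = 0.
Now (p2) is unsatisfied and unit — conflict.
So every satisfying assignment has p3 = True.

True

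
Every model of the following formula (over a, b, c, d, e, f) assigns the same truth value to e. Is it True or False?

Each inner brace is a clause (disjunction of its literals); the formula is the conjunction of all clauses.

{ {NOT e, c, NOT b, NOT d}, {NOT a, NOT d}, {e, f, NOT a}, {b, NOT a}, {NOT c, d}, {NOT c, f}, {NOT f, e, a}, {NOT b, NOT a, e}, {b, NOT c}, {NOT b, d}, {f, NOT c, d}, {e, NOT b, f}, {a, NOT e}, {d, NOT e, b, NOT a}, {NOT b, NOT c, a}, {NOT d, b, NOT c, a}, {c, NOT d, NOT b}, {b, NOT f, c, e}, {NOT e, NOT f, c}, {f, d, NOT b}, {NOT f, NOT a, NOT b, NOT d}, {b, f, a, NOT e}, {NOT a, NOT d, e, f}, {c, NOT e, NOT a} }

False

Suppose e = true.
From the singleton clause (a), a = true.
From the singleton clause (NOT d), d = false.
From the singleton clause (b), b = true.
But (NOT b) is also a unit clause — contradiction.
So every satisfying assignment has e = False.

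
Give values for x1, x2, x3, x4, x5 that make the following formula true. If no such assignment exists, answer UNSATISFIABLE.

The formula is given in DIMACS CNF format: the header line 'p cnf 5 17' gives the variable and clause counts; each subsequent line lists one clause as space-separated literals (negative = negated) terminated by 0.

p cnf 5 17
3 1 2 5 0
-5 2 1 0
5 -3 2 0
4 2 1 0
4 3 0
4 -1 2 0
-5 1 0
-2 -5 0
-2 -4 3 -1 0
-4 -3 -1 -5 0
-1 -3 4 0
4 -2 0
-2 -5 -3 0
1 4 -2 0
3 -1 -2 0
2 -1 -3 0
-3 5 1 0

Case x4 = True:
Case x5 = True:
Unit clause (x1) forces x1 = True.
Unit clause (¬x2) forces x2 = False.
Unit clause (¬x3) forces x3 = False.
This assignment satisfies each clause.

x1: True,  x2: False,  x3: False,  x4: True,  x5: True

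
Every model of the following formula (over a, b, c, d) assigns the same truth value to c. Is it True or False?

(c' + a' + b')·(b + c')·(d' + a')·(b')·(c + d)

Suppose c = 1.
(b) alone gives b = 1.
That conflicts with the unit clause (b').
So every satisfying assignment has c = False.

False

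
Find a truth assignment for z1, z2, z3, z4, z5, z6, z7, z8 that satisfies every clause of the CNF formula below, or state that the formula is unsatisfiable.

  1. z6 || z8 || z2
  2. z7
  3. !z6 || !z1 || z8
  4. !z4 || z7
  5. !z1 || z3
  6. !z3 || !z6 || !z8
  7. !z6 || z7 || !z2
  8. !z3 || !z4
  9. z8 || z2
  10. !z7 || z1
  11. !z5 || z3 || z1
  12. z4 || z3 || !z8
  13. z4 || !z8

z1 ↦ true,  z2 ↦ true,  z3 ↦ true,  z4 ↦ false,  z5 ↦ false,  z6 ↦ false,  z7 ↦ true,  z8 ↦ false

(z7) alone gives z7 = true.
(z1) alone gives z1 = true.
(z3) alone gives z3 = true.
(!z4) alone gives z4 = false.
(!z8) alone gives z8 = false.
(!z6) alone gives z6 = false.
(z2) alone gives z2 = true.
All clauses hold; z5 can take either value.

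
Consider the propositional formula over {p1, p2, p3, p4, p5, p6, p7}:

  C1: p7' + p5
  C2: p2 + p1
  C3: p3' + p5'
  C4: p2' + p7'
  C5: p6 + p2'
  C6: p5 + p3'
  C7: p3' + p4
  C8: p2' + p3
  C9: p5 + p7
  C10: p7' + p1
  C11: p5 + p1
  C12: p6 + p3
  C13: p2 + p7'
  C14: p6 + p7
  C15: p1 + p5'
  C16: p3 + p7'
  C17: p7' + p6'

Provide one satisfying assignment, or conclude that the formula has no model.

p1=1, p2=0, p3=0, p4=1, p5=1, p6=1, p7=0

Try p7 = 0.
Unit clause (p5) forces p5 = 1.
Unit clause (p3') forces p3 = 0.
Unit clause (p2') forces p2 = 0.
Unit clause (p1) forces p1 = 1.
Unit clause (p6) forces p6 = 1.
All clauses hold; p4 can take either value.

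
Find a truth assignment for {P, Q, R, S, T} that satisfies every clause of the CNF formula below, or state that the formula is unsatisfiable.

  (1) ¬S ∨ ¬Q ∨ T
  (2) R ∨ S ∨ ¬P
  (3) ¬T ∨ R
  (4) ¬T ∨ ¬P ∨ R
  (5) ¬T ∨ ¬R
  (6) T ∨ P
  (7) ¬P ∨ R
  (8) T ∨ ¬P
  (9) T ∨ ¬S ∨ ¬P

Branch on T: set T = False.
The clause (P) is unit, so P = True.
Now (¬P) is unsatisfied and unit — conflict.
So T must be the other value — set T = True.
The clause (R) is unit, so R = True.
Now (¬R) is unsatisfied and unit — conflict.
Either choice for T ends in contradiction.

UNSATISFIABLE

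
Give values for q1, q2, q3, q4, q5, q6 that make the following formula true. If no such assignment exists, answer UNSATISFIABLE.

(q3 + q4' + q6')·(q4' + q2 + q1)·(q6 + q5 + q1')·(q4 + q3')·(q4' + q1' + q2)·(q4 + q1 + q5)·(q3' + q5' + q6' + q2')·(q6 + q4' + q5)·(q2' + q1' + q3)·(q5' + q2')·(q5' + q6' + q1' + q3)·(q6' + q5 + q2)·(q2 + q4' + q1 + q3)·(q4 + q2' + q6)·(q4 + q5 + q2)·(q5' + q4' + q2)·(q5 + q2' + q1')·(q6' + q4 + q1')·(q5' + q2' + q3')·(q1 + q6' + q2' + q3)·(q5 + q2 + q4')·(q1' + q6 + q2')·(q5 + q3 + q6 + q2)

q1=0,  q2=0,  q3=0,  q4=0,  q5=1,  q6=1

Case q4 = 0:
(q3') alone gives q3 = 0.
Case q1 = 0:
(q5) alone gives q5 = 1.
(q2') alone gives q2 = 0.
Every clause is now satisfied; q6 is unconstrained.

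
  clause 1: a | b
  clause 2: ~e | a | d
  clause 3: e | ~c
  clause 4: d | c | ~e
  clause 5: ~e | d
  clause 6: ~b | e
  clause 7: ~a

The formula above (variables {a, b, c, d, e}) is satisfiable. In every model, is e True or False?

True

Suppose e = 0.
From the singleton clause (~c), c = 0.
From the singleton clause (~b), b = 0.
From the singleton clause (a), a = 1.
But (~a) is also a unit clause — contradiction.
So every satisfying assignment has e = True.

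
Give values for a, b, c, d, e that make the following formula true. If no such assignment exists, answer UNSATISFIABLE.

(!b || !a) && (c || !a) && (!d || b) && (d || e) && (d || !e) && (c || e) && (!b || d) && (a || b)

a=false,  b=true,  c=true,  d=true,  e=true

Suppose b = true.
(!a) alone gives a = false.
(d) alone gives d = true.
Suppose c = true.
Every clause is now satisfied; e is unconstrained.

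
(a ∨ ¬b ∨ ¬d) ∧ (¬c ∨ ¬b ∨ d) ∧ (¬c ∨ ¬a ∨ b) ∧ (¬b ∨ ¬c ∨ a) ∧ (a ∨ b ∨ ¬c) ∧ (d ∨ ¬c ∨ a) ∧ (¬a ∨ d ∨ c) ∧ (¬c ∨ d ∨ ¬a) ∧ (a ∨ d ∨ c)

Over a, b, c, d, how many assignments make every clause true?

There are 2^4 = 16 truth assignments over (a, b, c, d).
Check each against the 9 clauses (columns in the order a, b, c, d):
  F F F F  ✗ fails (a ∨ d ∨ c)
  F F F T  ✓ satisfies all
  F F T F  ✗ fails (a ∨ b ∨ ¬c)
  F F T T  ✗ fails (a ∨ b ∨ ¬c)
  F T F F  ✗ fails (a ∨ d ∨ c)
  F T F T  ✗ fails (a ∨ ¬b ∨ ¬d)
  F T T F  ✗ fails (¬c ∨ ¬b ∨ d)
  F T T T  ✗ fails (a ∨ ¬b ∨ ¬d)
  T F F F  ✗ fails (¬a ∨ d ∨ c)
  T F F T  ✓ satisfies all
  T F T F  ✗ fails (¬c ∨ ¬a ∨ b)
  T F T T  ✗ fails (¬c ∨ ¬a ∨ b)
  T T F F  ✗ fails (¬a ∨ d ∨ c)
  T T F T  ✓ satisfies all
  T T T F  ✗ fails (¬c ∨ ¬b ∨ d)
  T T T T  ✓ satisfies all
4 of the 16 rows are models.

4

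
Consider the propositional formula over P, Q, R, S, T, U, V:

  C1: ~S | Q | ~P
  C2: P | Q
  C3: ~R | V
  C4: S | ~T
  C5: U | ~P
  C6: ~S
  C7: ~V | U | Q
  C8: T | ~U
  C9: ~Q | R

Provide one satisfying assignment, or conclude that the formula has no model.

P: 0, Q: 1, R: 1, S: 0, T: 0, U: 0, V: 1

Unit clause (~S) forces S = 0.
Unit clause (~T) forces T = 0.
Unit clause (~U) forces U = 0.
Unit clause (~P) forces P = 0.
Unit clause (Q) forces Q = 1.
Unit clause (R) forces R = 1.
Unit clause (V) forces V = 1.
Every clause now holds.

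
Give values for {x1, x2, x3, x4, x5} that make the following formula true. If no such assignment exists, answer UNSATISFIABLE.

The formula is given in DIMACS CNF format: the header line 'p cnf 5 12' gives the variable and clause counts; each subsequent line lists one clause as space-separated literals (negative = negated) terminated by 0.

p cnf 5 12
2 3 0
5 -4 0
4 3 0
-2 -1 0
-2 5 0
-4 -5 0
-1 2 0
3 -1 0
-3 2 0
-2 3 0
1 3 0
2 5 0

Branch on x2: set x2 = True.
Unit clause (¬x1) forces x1 = False.
Unit clause (x5) forces x5 = True.
Unit clause (¬x4) forces x4 = False.
Unit clause (x3) forces x3 = True.
All clauses are satisfied.

x1=False,  x2=True,  x3=True,  x4=False,  x5=True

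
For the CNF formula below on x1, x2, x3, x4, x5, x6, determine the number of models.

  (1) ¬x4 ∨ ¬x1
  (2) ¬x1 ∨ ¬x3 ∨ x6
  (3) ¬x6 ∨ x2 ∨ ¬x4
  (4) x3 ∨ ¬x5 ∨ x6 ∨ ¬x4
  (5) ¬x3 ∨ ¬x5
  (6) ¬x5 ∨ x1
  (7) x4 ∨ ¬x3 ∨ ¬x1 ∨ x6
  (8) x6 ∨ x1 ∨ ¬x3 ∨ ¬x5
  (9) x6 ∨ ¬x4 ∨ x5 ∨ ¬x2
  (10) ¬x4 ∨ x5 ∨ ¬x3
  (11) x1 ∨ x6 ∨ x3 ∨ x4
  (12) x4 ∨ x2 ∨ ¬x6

There are 2^6 = 64 truth assignments over (x1, x2, x3, x4, x5, x6).
Split on x4. With x4 = True, the clauses containing x4 are satisfied and ¬x4 drops from the rest; 2 of the 2^5 = 32 assignments to the other variables satisfy what remains.
With x4 = False, by the same count on the reduced clause set, 11 assignments work.
(One model: x1=F, x2=F, x3=F, x4=T, x5=F, x6=F.)
Total: 2 + 11 = 13.

13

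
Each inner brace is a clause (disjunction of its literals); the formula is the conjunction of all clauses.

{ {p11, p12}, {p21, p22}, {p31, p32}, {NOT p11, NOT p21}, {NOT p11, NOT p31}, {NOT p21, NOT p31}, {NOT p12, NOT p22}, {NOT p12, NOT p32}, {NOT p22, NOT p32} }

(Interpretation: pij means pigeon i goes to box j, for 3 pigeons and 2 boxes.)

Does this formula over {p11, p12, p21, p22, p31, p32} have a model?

No, unsatisfiable

Case p11 = true:
Unit clause (NOT p21) forces p21 = false.
Unit clause (p22) forces p22 = true.
Unit clause (NOT p31) forces p31 = false.
Unit clause (p32) forces p32 = true.
That conflicts with the unit clause (NOT p32).
So p11 must be the other value — set p11 = false.
Unit clause (p12) forces p12 = true.
Unit clause (NOT p22) forces p22 = false.
Unit clause (p21) forces p21 = true.
Unit clause (NOT p31) forces p31 = false.
Unit clause (p32) forces p32 = true.
That conflicts with the unit clause (NOT p32).
Either choice for p11 ends in contradiction.
No assignment satisfies every clause.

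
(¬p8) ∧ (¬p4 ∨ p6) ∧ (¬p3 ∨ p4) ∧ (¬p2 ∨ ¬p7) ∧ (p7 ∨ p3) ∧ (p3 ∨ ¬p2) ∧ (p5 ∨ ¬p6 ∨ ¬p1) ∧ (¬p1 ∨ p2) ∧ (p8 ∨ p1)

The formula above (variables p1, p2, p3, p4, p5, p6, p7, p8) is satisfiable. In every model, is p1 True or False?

True

Suppose p1 = False.
Unit clause (¬p8) forces p8 = False.
That conflicts with the unit clause (p8).
So every satisfying assignment has p1 = True.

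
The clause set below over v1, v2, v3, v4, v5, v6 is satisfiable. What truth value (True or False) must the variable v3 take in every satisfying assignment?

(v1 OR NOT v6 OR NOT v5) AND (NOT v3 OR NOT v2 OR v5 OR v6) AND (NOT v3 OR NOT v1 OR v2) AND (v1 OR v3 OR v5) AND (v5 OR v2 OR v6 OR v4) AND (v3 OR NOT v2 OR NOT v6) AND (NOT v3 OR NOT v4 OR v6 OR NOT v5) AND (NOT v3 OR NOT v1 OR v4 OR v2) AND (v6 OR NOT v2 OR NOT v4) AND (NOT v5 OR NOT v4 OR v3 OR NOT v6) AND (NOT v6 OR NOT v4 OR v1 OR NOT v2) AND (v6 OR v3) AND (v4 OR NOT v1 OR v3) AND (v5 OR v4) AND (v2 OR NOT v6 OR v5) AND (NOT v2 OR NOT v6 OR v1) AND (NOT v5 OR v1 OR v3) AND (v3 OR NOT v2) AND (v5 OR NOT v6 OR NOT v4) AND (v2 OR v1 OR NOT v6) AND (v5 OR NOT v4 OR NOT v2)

Suppose v3 = false.
Unit clause (v6) forces v6 = true.
Unit clause (NOT v2) forces v2 = false.
Unit clause (v5) forces v5 = true.
Unit clause (v1) forces v1 = true.
Unit clause (NOT v4) forces v4 = false.
But (v4) is also a unit clause — contradiction.
So every satisfying assignment has v3 = True.

True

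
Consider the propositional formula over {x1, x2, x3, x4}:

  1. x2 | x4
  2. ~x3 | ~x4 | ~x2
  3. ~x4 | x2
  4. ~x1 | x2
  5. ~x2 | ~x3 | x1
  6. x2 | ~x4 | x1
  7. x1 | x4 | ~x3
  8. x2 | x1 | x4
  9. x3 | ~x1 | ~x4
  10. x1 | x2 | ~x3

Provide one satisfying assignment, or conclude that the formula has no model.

Branch on x2: set x2 = 1.
Branch on x3: set x3 = 0.
Branch on x1: set x1 = 0.
No clause remains; x4 is free.

x1 ↦ 0,  x2 ↦ 1,  x3 ↦ 0,  x4 ↦ 0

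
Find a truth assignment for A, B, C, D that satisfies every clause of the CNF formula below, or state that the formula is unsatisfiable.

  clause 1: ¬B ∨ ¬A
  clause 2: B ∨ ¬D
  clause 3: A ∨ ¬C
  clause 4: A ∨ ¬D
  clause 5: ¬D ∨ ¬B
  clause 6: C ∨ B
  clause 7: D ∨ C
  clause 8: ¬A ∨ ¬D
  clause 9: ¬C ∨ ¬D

A ↦ True, B ↦ False, C ↦ True, D ↦ False

Try B = False.
The clause (¬D) is unit, so D = False.
The clause (C) is unit, so C = True.
The clause (A) is unit, so A = True.
This assignment satisfies each clause.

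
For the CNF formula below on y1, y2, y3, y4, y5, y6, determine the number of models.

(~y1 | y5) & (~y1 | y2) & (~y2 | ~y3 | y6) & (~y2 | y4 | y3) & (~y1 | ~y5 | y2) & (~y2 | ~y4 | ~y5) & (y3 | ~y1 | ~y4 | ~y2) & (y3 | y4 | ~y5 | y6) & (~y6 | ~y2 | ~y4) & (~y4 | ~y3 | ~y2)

There are 2^6 = 64 truth assignments over (y1, y2, y3, y4, y5, y6).
Split on y3. With y3 = 1, the clauses containing y3 are satisfied and ~y3 drops from the rest; 11 of the 2^5 = 32 assignments to the other variables satisfy what remains.
With y3 = 0, by the same count on the reduced clause set, 8 assignments work.
Total: 11 + 8 = 19.

19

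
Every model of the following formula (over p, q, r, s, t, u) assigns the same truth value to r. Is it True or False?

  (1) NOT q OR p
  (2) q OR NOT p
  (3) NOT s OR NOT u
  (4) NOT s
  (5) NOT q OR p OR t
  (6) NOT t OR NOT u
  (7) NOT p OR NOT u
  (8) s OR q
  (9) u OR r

True

Suppose r = false.
The clause (NOT s) is unit, so s = false.
The clause (q) is unit, so q = true.
The clause (p) is unit, so p = true.
The clause (NOT u) is unit, so u = false.
That conflicts with the unit clause (u).
So every satisfying assignment has r = True.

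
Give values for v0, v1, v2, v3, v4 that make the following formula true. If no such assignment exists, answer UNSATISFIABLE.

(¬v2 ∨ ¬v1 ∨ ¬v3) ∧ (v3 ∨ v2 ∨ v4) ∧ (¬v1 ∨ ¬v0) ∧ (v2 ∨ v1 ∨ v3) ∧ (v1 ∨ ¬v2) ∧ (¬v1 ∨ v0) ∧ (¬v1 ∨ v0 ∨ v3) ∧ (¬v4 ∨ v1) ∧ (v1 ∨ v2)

UNSATISFIABLE

Case v1 = False:
Unit clause (¬v2) forces v2 = False.
But (v2) is also a unit clause — contradiction.
So v1 must be the other value — set v1 = True.
Unit clause (¬v0) forces v0 = False.
But (v0) is also a unit clause — contradiction.
Neither v1 = True nor v1 = False works.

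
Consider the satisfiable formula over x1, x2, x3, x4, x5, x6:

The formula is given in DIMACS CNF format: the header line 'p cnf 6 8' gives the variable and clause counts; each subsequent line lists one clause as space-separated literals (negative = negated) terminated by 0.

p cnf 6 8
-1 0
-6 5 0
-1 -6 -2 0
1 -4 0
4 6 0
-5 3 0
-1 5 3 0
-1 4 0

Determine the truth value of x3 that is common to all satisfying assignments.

True

Suppose x3 = False.
From the singleton clause (¬x1), x1 = False.
From the singleton clause (¬x4), x4 = False.
From the singleton clause (x6), x6 = True.
From the singleton clause (x5), x5 = True.
Now (¬x5) is unsatisfied and unit — conflict.
So every satisfying assignment has x3 = True.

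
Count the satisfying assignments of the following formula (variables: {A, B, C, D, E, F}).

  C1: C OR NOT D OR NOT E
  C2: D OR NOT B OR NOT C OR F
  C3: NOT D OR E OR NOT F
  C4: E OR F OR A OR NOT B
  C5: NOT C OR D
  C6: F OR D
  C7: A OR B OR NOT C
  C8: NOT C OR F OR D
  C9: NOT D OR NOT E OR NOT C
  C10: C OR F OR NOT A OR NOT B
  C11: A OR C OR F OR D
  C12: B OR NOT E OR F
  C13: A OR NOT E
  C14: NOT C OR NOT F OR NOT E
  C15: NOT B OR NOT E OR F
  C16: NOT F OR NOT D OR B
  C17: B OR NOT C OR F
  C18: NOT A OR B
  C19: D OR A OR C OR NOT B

5

There are 2^6 = 64 truth assignments over (A, B, C, D, E, F).
Split on C. With C = true, the clauses containing C are satisfied and NOT C drops from the rest; 1 of the 2^5 = 32 assignments to the other variables satisfy what remains.
With C = false, by the same count on the reduced clause set, 4 assignments work.
(One model: A=F, B=F, C=F, D=F, E=F, F=T.)
Total: 1 + 4 = 5.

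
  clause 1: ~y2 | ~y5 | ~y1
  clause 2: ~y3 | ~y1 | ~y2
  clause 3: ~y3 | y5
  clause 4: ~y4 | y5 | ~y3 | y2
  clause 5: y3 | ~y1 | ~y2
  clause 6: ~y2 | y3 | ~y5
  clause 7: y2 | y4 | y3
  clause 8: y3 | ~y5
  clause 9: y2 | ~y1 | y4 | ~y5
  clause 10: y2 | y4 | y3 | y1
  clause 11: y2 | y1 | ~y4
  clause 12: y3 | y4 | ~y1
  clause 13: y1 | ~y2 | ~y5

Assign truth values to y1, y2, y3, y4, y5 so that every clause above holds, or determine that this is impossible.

Try y3 = 0.
From the singleton clause (~y5), y5 = 0.
Try y1 = 0.
Try y2 = 1.
No clause remains; y4 is free.

y1: 0, y2: 1, y3: 0, y4: 0, y5: 0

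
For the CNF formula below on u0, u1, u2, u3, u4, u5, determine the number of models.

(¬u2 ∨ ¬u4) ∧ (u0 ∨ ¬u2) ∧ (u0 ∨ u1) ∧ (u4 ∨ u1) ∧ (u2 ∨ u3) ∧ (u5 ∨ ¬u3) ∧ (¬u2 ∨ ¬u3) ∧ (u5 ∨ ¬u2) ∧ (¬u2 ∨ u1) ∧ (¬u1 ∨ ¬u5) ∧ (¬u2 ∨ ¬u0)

1

There are 2^6 = 64 truth assignments over (u0, u1, u2, u3, u4, u5).
Split on u3. With u3 = True, the clauses containing u3 are satisfied and ¬u3 drops from the rest; 1 of the 2^5 = 32 assignments to the other variables satisfy what remains.
With u3 = False, by the same count on the reduced clause set, 0 assignments work.
(One model: u0=T, u1=F, u2=F, u3=T, u4=T, u5=T.)
Total: 1 + 0 = 1.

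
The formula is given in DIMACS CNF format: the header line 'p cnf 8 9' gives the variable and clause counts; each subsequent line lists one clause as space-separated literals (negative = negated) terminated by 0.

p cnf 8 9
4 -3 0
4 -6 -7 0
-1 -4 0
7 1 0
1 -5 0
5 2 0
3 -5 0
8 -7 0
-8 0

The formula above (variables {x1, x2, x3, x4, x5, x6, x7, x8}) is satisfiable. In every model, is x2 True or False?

True

Suppose x2 = False.
(x5) alone gives x5 = True.
(x1) alone gives x1 = True.
(¬x4) alone gives x4 = False.
(¬x3) alone gives x3 = False.
That conflicts with the unit clause (x3).
So every satisfying assignment has x2 = True.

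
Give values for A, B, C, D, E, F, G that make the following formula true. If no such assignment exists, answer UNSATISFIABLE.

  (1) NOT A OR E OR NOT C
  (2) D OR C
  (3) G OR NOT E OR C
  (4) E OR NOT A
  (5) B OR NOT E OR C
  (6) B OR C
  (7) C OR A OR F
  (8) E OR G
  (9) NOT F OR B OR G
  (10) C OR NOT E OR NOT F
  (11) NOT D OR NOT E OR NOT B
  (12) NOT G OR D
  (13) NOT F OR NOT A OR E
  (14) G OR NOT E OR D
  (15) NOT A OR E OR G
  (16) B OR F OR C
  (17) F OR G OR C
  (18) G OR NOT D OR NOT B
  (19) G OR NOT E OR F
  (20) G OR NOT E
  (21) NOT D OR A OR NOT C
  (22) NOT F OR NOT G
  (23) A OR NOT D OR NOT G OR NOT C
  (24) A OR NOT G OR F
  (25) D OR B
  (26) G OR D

Branch on D: set D = true.
Branch on E: set E = true.
(NOT B) alone gives B = false.
(C) alone gives C = true.
(G) alone gives G = true.
(A) alone gives A = true.
(NOT F) alone gives F = false.
All clauses are satisfied.

A=true; B=false; C=true; D=true; E=true; F=false; G=true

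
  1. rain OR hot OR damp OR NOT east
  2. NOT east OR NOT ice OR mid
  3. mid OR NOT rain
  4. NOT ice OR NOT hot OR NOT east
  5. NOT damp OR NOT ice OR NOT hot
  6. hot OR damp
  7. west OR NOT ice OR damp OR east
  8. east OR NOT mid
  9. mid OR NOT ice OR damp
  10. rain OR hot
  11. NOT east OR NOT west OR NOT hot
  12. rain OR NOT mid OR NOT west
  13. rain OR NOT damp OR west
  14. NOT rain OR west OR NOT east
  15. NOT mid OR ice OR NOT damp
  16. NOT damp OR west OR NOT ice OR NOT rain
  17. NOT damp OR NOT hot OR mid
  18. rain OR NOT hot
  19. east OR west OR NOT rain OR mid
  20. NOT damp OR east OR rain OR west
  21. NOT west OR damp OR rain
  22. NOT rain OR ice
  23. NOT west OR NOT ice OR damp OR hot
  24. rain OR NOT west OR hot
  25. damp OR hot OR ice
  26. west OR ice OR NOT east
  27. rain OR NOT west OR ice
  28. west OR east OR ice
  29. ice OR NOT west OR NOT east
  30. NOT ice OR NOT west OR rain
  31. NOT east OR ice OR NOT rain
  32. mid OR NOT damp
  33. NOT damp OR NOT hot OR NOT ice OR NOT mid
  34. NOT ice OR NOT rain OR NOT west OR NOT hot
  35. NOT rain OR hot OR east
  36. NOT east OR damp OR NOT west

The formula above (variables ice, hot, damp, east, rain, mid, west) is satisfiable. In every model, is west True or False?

Suppose west = false.
Try mid = true.
From the singleton clause (east), east = true.
From the singleton clause (NOT rain), rain = false.
From the singleton clause (hot), hot = true.
Now (NOT hot) is unsatisfied and unit — conflict.
So mid must be the other value — set mid = false.
From the singleton clause (NOT rain), rain = false.
From the singleton clause (hot), hot = true.
Now (NOT hot) is unsatisfied and unit — conflict.
Both values of mid lead to a conflict.
So every satisfying assignment has west = True.

True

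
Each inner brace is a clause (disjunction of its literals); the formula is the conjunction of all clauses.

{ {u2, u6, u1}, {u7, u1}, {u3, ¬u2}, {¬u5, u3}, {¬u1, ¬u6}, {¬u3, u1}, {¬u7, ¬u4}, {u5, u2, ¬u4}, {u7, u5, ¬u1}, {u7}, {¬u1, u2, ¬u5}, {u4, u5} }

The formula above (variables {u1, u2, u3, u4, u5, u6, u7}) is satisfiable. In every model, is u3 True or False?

True

Suppose u3 = False.
(¬u2) alone gives u2 = False.
(¬u5) alone gives u5 = False.
(¬u4) alone gives u4 = False.
Now (u4) is unsatisfied and unit — conflict.
So every satisfying assignment has u3 = True.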